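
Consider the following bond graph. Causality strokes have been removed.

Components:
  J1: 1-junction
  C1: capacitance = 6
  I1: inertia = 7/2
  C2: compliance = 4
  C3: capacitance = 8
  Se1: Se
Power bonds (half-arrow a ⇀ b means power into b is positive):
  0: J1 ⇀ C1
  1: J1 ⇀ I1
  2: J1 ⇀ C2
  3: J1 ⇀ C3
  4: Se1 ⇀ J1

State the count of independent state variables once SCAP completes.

4  (C1, C2, C3, I1 all integral)

bond 4 stroke at J1  (source Se1 imposes e)
bond 0 stroke at J1  (C1 outputs effort q/C1)
bond 1 stroke at I1  (I1 outputs flow p/I1)
bond 2 stroke at J1  (J1 flow already set via bond 1)
bond 3 stroke at J1  (1-jn J1 has f-setter on 1)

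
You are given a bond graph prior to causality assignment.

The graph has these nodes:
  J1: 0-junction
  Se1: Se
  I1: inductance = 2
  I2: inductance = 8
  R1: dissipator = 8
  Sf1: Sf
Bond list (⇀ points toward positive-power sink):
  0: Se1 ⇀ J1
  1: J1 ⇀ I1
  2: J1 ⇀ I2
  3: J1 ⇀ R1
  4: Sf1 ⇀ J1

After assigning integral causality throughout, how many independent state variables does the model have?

β0 stroke→J1  (source Se1 imposes e)
β4 stroke→Sf1  (Sf1: flow source, stroke at near end)
β1 stroke→I1  (common-e at J1 fixed by 0)
β2 stroke→I2  (J1: bond 0 brought effort, rest push out)
β3 stroke→R1  (J1: bond 0 brought effort, rest push out)

2  (I1, I2 all integral)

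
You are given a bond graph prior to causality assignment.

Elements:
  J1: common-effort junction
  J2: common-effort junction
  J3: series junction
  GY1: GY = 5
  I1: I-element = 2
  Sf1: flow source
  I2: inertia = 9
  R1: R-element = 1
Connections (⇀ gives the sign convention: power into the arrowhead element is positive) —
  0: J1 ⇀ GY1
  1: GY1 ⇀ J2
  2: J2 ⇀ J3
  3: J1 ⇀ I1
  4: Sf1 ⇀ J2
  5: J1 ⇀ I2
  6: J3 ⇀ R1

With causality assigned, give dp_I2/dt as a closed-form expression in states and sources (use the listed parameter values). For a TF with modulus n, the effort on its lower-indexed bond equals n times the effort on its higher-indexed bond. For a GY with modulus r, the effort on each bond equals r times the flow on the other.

bond 4 |Sf1  (source Sf1 imposes f)
bond 3 |I1  (prefer integral on I1)
bond 5 |I2  (I2 outputs flow p/I2)
bond 0 |J1  (J1 needs exactly one e-in)
bond 1 |J2  (GY1 both-in/both-out from 0)
bond 2 |J3  (J2 effort already set via bond 1)
bond 6 |R1  (J3 needs exactly one f-in)

dp_I2/dt = -5*F_Sf1 - 25*p_I1/2 - 25*p_I2/9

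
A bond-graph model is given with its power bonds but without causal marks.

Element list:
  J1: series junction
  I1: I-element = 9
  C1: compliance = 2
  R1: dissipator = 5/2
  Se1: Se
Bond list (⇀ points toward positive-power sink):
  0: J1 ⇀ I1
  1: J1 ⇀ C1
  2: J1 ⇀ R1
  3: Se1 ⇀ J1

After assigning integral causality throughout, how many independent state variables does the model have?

β3 |J1  (Se1: effort source, stroke at far end)
β0 |I1  (I1 integral (f out))
β1 |J1  (J1: bond 0 brought flow, rest push out)
β2 |J1  (J1 flow already set via bond 0)

2  (C1, I1 all integral)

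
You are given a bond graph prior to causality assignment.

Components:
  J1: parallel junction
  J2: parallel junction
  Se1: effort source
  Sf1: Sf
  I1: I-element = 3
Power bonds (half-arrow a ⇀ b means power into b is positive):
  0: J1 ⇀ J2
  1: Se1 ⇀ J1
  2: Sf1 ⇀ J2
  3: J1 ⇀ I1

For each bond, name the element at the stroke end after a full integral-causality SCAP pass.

#0 →J2
#1 →J1
#2 →Sf1
#3 →I1

bond 1 stroke→J1  (Se1: effort source, stroke at far end)
bond 2 stroke→Sf1  (Sf1: flow source, stroke at near end)
bond 0 stroke→J2  (J1: bond 1 brought effort, rest push out)
bond 3 stroke→I1  (J1: bond 1 brought effort, rest push out)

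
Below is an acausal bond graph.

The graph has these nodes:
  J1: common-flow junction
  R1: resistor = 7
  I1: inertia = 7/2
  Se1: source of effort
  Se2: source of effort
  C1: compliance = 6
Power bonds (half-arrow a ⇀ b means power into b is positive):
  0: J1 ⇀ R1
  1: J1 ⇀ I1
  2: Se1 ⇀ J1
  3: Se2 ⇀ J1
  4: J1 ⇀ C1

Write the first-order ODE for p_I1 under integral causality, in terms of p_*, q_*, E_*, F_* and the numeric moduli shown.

b2 →J1  (Se1 (Se) sets effort on bond)
b3 →J1  (Se2 fixes effort; stroke away)
b1 →I1  (I1: I, integral causality)
b0 →J1  (J1: bond 1 brought flow, rest push out)
b4 →J1  (J1: bond 1 brought flow, rest push out)

dp_I1/dt = E_Se1 + E_Se2 - 2*p_I1 - q_C1/6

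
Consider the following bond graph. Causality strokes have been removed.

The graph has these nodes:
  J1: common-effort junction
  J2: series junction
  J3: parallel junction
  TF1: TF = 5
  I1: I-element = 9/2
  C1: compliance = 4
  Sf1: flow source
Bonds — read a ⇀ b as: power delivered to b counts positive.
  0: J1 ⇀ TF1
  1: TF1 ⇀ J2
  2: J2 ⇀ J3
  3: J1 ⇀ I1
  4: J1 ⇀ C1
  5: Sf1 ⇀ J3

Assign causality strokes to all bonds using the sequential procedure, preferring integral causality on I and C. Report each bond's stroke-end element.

bond 0 |TF1
bond 1 |J2
bond 2 |J3
bond 3 |I1
bond 4 |J1
bond 5 |Sf1

β5 |Sf1  (source Sf1 imposes f)
β2 |J3  (only one effort-in slot at J3)
β1 |J2  (1-jn J2 has f-setter on 2)
β0 |TF1  (through TF1, causality passes straight; one stroke at TF1)
β3 |I1  (I1 outputs flow p/I1)
β4 |J1  (only one effort-in slot at J1)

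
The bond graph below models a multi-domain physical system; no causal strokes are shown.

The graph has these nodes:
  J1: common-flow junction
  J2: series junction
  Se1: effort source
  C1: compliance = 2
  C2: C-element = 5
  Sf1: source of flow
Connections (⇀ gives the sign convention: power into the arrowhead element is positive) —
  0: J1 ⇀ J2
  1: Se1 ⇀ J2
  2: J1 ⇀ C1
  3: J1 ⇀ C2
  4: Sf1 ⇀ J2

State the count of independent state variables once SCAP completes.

β1 →J2  (source Se1 imposes e)
β4 →Sf1  (Sf1 (Sf) sets flow on bond)
β0 →J2  (common-f at J2 fixed by 4)
β2 →J1  (J1 flow already set via bond 0)
β3 →J1  (1-jn J1 has f-setter on 0)

2  (C1, C2 all integral)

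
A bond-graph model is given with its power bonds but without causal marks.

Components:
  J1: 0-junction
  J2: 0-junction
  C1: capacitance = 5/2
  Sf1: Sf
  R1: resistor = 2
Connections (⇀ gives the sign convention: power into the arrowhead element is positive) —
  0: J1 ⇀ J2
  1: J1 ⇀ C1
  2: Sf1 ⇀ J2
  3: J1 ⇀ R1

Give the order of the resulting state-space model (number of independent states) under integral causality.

1  (C1 all integral)

β2 stroke at Sf1  (Sf1 (Sf) sets flow on bond)
β0 stroke at J2  (J2 needs exactly one e-in)
β1 stroke at J1  (C1 outputs effort q/C1)
β3 stroke at R1  (0-jn J1 has e-setter on 1)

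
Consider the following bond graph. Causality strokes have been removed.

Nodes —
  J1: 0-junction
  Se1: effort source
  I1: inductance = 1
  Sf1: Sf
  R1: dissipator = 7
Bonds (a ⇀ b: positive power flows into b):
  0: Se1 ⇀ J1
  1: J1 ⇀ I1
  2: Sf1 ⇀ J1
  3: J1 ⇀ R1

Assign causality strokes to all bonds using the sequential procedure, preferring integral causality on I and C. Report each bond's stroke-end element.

β0 |J1
β1 |I1
β2 |Sf1
β3 |R1

β0 stroke→J1  (Se1 fixes effort; stroke away)
β2 stroke→Sf1  (Sf1: flow source, stroke at near end)
β1 stroke→I1  (common-e at J1 fixed by 0)
β3 stroke→R1  (J1: bond 0 brought effort, rest push out)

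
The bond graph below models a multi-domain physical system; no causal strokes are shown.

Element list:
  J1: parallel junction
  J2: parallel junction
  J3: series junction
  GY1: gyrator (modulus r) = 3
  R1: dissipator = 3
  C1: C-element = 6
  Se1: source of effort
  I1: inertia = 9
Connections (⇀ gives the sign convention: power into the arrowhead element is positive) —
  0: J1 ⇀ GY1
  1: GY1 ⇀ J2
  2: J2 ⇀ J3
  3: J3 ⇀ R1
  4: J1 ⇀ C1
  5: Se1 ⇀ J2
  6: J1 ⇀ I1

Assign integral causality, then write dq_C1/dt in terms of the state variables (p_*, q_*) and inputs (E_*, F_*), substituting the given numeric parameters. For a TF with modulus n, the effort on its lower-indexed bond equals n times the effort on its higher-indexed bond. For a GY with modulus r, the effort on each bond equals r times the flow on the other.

dq_C1/dt = -E_Se1/3 - p_I1/9

b5 |J2  (source Se1 imposes e)
b1 |GY1  (common-e at J2 fixed by 5)
b2 |J3  (J2: bond 5 brought effort, rest push out)
b3 |R1  (J3: last free bond brings flow in)
b0 |GY1  (GY GY1: same side as bond 1)
b4 |J1  (C1 outputs effort q/C1)
b6 |I1  (0-jn J1 has e-setter on 4)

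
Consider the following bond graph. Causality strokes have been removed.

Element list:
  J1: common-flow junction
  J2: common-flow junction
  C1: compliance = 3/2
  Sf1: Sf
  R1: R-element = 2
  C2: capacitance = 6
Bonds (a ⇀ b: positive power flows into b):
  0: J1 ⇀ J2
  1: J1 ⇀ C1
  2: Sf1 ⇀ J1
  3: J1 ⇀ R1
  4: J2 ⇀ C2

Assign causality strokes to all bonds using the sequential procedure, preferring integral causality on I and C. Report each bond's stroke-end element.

β0 |J1
β1 |J1
β2 |Sf1
β3 |J1
β4 |J2

b2 →Sf1  (source Sf1 imposes f)
b0 →J1  (1-jn J1 has f-setter on 2)
b1 →J1  (J1 flow already set via bond 2)
b3 →J1  (J1 flow already set via bond 2)
b4 →J2  (J2: bond 0 brought flow, rest push out)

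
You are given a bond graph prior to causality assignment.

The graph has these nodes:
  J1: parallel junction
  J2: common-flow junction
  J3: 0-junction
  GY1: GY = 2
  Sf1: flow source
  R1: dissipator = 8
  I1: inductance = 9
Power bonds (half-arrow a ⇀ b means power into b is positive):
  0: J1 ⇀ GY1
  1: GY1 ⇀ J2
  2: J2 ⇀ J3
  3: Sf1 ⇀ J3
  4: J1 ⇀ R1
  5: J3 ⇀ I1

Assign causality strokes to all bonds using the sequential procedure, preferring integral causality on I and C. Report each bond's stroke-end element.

β3 →Sf1  (source Sf1 imposes f)
β5 →I1  (I1 integral (f out))
β2 →J3  (J3 needs exactly one e-in)
β1 →J2  (1-jn J2 has f-setter on 2)
β0 →J1  (GY GY1: same side as bond 1)
β4 →R1  (0-jn J1 has e-setter on 0)

bond 0 →J1
bond 1 →J2
bond 2 →J3
bond 3 →Sf1
bond 4 →R1
bond 5 →I1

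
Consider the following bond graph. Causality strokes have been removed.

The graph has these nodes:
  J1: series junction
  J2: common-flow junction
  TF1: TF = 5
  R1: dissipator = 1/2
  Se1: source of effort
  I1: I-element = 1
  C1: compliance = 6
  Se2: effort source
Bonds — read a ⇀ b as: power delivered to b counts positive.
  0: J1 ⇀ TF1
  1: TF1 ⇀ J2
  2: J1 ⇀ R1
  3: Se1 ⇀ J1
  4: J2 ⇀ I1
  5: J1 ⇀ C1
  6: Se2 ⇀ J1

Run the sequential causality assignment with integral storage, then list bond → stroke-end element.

b0 →TF1
b1 →J2
b2 →J1
b3 →J1
b4 →I1
b5 →J1
b6 →J1

#3 →J1  (Se1 fixes effort; stroke away)
#6 →J1  (source Se2 imposes e)
#4 →I1  (prefer integral on I1)
#1 →J2  (common-f at J2 fixed by 4)
#0 →TF1  (TF1: transformer flips bond 1)
#2 →J1  (1-jn J1 has f-setter on 0)
#5 →J1  (J1: bond 0 brought flow, rest push out)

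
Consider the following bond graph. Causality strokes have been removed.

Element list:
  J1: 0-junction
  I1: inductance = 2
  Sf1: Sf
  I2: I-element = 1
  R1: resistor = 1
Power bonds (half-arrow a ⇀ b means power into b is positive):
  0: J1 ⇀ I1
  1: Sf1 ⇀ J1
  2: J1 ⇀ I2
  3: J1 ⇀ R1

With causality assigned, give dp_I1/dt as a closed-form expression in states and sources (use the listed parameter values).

b1 |Sf1  (Sf1 fixes flow; stroke at Sf1)
b0 |I1  (I1 integral (f out))
b2 |I2  (I2 integral (f out))
b3 |J1  (only one effort-in slot at J1)

dp_I1/dt = F_Sf1 - p_I1/2 - p_I2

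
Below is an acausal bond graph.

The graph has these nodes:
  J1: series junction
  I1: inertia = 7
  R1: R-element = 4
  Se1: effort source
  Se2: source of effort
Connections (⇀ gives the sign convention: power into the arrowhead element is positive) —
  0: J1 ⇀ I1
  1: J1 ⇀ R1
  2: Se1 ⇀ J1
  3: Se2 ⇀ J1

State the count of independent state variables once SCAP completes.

β2 stroke→J1  (source Se1 imposes e)
β3 stroke→J1  (Se2: effort source, stroke at far end)
β0 stroke→I1  (I1 integral (f out))
β1 stroke→J1  (1-jn J1 has f-setter on 0)

1  (I1 all integral)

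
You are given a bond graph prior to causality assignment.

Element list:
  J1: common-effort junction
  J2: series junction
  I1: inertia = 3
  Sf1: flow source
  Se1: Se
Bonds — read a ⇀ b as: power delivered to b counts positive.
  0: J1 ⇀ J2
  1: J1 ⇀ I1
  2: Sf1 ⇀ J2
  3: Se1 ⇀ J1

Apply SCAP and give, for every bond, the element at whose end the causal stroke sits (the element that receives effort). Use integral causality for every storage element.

β0 stroke→J2
β1 stroke→I1
β2 stroke→Sf1
β3 stroke→J1

#2 stroke at Sf1  (source Sf1 imposes f)
#3 stroke at J1  (Se1 (Se) sets effort on bond)
#0 stroke at J2  (common-e at J1 fixed by 3)
#1 stroke at I1  (common-e at J1 fixed by 3)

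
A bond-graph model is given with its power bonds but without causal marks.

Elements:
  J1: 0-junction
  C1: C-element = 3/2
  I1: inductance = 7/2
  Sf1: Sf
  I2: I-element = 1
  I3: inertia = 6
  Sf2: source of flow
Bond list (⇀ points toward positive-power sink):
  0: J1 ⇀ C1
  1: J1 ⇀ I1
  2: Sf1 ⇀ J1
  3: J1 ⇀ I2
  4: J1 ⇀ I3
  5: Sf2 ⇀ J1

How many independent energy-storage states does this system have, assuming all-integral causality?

β2 stroke at Sf1  (Sf1 fixes flow; stroke at Sf1)
β5 stroke at Sf2  (source Sf2 imposes f)
β0 stroke at J1  (C1: C, integral causality)
β1 stroke at I1  (common-e at J1 fixed by 0)
β3 stroke at I2  (common-e at J1 fixed by 0)
β4 stroke at I3  (common-e at J1 fixed by 0)

4  (C1, I1, I2, I3 all integral)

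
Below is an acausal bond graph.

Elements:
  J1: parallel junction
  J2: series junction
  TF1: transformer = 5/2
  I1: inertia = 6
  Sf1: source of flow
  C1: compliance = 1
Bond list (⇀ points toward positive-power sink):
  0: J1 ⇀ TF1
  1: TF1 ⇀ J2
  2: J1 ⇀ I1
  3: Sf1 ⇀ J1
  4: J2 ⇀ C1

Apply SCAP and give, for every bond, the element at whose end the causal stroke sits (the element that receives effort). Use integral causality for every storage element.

bond 0 →J1
bond 1 →TF1
bond 2 →I1
bond 3 →Sf1
bond 4 →J2

β3 stroke→Sf1  (Sf1 (Sf) sets flow on bond)
β2 stroke→I1  (I1: I, integral causality)
β0 stroke→J1  (only one effort-in slot at J1)
β1 stroke→TF1  (TF TF1: opposite of bond 0)
β4 stroke→J2  (J2: bond 1 brought flow, rest push out)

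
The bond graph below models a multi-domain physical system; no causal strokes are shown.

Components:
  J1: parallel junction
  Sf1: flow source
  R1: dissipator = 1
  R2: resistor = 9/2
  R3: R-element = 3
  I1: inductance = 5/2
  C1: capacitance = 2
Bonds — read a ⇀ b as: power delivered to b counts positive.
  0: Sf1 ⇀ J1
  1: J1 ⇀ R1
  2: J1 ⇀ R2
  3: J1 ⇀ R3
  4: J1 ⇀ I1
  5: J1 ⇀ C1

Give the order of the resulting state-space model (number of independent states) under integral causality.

2  (C1, I1 all integral)

β0 stroke→Sf1  (Sf1 fixes flow; stroke at Sf1)
β4 stroke→I1  (I1: I, integral causality)
β5 stroke→J1  (prefer integral on C1)
β1 stroke→R1  (J1: bond 5 brought effort, rest push out)
β2 stroke→R2  (0-jn J1 has e-setter on 5)
β3 stroke→R3  (J1: bond 5 brought effort, rest push out)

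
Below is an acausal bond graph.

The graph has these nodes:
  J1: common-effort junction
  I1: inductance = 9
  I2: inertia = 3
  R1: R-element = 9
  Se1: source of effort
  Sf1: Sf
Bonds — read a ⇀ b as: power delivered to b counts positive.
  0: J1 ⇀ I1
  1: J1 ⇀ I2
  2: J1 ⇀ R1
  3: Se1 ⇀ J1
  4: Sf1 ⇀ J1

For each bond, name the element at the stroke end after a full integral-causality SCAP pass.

β3 stroke at J1  (Se1: effort source, stroke at far end)
β4 stroke at Sf1  (source Sf1 imposes f)
β0 stroke at I1  (J1: bond 3 brought effort, rest push out)
β1 stroke at I2  (J1 effort already set via bond 3)
β2 stroke at R1  (J1: bond 3 brought effort, rest push out)

bond 0 stroke→I1
bond 1 stroke→I2
bond 2 stroke→R1
bond 3 stroke→J1
bond 4 stroke→Sf1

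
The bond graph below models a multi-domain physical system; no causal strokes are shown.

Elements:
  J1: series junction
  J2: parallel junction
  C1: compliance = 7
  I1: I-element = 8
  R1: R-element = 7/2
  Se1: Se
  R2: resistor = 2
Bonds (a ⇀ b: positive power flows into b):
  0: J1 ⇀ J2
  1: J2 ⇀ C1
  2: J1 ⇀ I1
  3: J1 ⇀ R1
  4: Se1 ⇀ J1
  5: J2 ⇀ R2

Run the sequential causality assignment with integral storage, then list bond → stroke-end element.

β4 →J1  (Se1: effort source, stroke at far end)
β1 →J2  (C1 outputs effort q/C1)
β0 →J1  (J2: bond 1 brought effort, rest push out)
β5 →R2  (0-jn J2 has e-setter on 1)
β2 →I1  (I1 integral (f out))
β3 →J1  (1-jn J1 has f-setter on 2)

bond 0 |J1
bond 1 |J2
bond 2 |I1
bond 3 |J1
bond 4 |J1
bond 5 |R2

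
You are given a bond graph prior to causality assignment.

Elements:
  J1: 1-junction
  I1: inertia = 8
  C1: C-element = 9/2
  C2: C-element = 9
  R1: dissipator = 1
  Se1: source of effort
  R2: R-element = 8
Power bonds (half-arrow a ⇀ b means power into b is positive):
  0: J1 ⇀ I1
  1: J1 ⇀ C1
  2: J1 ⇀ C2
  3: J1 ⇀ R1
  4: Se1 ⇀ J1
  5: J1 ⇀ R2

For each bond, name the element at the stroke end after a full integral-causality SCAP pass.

β4 stroke at J1  (source Se1 imposes e)
β0 stroke at I1  (I1 integral (f out))
β1 stroke at J1  (1-jn J1 has f-setter on 0)
β2 stroke at J1  (1-jn J1 has f-setter on 0)
β3 stroke at J1  (common-f at J1 fixed by 0)
β5 stroke at J1  (J1: bond 0 brought flow, rest push out)

bond 0 |I1
bond 1 |J1
bond 2 |J1
bond 3 |J1
bond 4 |J1
bond 5 |J1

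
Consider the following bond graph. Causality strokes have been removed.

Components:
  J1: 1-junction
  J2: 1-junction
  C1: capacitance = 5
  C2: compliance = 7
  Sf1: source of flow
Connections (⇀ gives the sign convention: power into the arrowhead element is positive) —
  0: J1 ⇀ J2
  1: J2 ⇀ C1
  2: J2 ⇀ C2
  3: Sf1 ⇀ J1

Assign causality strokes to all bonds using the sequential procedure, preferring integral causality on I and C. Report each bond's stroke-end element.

β0 stroke→J1
β1 stroke→J2
β2 stroke→J2
β3 stroke→Sf1

bond 3 →Sf1  (Sf1: flow source, stroke at near end)
bond 0 →J1  (common-f at J1 fixed by 3)
bond 1 →J2  (1-jn J2 has f-setter on 0)
bond 2 →J2  (J2: bond 0 brought flow, rest push out)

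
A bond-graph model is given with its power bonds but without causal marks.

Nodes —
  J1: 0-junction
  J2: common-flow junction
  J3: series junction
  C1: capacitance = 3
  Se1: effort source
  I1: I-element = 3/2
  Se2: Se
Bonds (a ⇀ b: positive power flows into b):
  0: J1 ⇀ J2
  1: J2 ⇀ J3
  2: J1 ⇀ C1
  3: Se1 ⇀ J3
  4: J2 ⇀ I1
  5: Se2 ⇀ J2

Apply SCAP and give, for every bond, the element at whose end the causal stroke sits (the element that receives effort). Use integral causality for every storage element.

b3 →J3  (Se1 (Se) sets effort on bond)
b5 →J2  (Se2 fixes effort; stroke away)
b1 →J2  (closing 1-jn rule on J3)
b2 →J1  (C1: C, integral causality)
b0 →J2  (common-e at J1 fixed by 2)
b4 →I1  (only one flow-in slot at J2)

#0 stroke at J2
#1 stroke at J2
#2 stroke at J1
#3 stroke at J3
#4 stroke at I1
#5 stroke at J2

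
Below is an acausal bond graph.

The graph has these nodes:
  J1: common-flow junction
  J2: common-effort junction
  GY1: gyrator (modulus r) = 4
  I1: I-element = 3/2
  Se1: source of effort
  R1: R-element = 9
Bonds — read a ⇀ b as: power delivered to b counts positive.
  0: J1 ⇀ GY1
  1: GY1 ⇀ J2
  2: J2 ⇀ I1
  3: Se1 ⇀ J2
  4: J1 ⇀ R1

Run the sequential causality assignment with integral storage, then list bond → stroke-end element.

#0 →GY1
#1 →GY1
#2 →I1
#3 →J2
#4 →J1

#3 |J2  (Se1 (Se) sets effort on bond)
#1 |GY1  (J2 effort already set via bond 3)
#2 |I1  (common-e at J2 fixed by 3)
#0 |GY1  (GY1 both-in/both-out from 1)
#4 |J1  (1-jn J1 has f-setter on 0)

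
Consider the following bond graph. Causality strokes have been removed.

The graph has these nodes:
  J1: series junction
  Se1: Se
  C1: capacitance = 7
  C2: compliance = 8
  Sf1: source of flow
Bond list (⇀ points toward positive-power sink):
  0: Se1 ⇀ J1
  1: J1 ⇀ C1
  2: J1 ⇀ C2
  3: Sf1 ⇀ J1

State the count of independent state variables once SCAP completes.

2  (C1, C2 all integral)

b0 |J1  (Se1 (Se) sets effort on bond)
b3 |Sf1  (Sf1 (Sf) sets flow on bond)
b1 |J1  (J1 flow already set via bond 3)
b2 |J1  (1-jn J1 has f-setter on 3)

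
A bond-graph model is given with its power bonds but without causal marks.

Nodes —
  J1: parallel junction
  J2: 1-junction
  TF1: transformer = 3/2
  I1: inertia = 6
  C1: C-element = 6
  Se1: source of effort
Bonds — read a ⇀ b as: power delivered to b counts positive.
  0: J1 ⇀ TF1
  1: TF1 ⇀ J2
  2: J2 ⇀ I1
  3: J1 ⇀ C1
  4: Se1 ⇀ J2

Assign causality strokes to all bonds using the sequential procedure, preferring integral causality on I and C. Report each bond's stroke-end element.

#0 →TF1
#1 →J2
#2 →I1
#3 →J1
#4 →J2

β4 →J2  (Se1: effort source, stroke at far end)
β2 →I1  (I1 integral (f out))
β1 →J2  (common-f at J2 fixed by 2)
β0 →TF1  (TF1 one-in-one-out from 1)
β3 →J1  (only one effort-in slot at J1)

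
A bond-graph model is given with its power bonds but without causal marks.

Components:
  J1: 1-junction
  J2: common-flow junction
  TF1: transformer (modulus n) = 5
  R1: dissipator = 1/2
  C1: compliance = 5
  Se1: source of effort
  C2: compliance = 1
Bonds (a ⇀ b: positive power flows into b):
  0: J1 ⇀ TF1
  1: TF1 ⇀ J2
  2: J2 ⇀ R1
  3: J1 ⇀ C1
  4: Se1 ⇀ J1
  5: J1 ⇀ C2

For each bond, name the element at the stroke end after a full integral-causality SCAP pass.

bond 4 →J1  (Se1 (Se) sets effort on bond)
bond 3 →J1  (C1 integral (e out))
bond 5 →J1  (C2: C, integral causality)
bond 0 →TF1  (J1 needs exactly one f-in)
bond 1 →J2  (TF TF1: opposite of bond 0)
bond 2 →R1  (J2 needs exactly one f-in)

bond 0 stroke→TF1
bond 1 stroke→J2
bond 2 stroke→R1
bond 3 stroke→J1
bond 4 stroke→J1
bond 5 stroke→J1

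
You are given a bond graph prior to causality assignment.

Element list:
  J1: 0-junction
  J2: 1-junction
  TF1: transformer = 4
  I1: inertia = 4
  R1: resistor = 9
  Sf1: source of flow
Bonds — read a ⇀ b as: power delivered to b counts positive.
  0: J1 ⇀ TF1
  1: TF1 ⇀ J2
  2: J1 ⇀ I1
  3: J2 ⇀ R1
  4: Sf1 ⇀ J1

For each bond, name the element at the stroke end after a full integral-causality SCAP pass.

b0 |J1
b1 |TF1
b2 |I1
b3 |J2
b4 |Sf1

b4 stroke at Sf1  (Sf1 (Sf) sets flow on bond)
b2 stroke at I1  (I1: I, integral causality)
b0 stroke at J1  (J1 needs exactly one e-in)
b1 stroke at TF1  (TF TF1: opposite of bond 0)
b3 stroke at J2  (J2 flow already set via bond 1)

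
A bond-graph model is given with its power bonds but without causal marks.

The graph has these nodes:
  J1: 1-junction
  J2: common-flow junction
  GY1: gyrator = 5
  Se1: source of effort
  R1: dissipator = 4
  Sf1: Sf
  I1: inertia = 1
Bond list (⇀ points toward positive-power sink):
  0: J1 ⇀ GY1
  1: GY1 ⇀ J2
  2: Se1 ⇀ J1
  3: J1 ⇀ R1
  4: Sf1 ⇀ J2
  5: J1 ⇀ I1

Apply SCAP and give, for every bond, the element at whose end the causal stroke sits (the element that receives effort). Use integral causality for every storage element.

b0 |J1
b1 |J2
b2 |J1
b3 |J1
b4 |Sf1
b5 |I1

b2 →J1  (Se1 (Se) sets effort on bond)
b4 →Sf1  (Sf1 (Sf) sets flow on bond)
b1 →J2  (common-f at J2 fixed by 4)
b0 →J1  (GY1 both-in/both-out from 1)
b5 →I1  (I1: I, integral causality)
b3 →J1  (1-jn J1 has f-setter on 5)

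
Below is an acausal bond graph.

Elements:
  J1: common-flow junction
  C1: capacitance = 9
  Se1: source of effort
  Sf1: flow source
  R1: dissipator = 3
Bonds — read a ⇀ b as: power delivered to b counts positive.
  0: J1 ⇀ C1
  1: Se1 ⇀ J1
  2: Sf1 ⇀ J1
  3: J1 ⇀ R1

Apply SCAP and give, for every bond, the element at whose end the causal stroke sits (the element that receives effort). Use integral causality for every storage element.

bond 1 →J1  (Se1 (Se) sets effort on bond)
bond 2 →Sf1  (Sf1 fixes flow; stroke at Sf1)
bond 0 →J1  (J1: bond 2 brought flow, rest push out)
bond 3 →J1  (common-f at J1 fixed by 2)

bond 0 →J1
bond 1 →J1
bond 2 →Sf1
bond 3 →J1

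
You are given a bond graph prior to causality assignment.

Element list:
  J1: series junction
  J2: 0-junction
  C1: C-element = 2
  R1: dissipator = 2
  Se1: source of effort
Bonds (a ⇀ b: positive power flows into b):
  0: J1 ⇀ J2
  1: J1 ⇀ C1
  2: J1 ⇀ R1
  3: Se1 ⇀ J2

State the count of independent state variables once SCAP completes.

b3 →J2  (Se1: effort source, stroke at far end)
b0 →J1  (J2 effort already set via bond 3)
b1 →J1  (C1 outputs effort q/C1)
b2 →R1  (only one flow-in slot at J1)

1  (C1 all integral)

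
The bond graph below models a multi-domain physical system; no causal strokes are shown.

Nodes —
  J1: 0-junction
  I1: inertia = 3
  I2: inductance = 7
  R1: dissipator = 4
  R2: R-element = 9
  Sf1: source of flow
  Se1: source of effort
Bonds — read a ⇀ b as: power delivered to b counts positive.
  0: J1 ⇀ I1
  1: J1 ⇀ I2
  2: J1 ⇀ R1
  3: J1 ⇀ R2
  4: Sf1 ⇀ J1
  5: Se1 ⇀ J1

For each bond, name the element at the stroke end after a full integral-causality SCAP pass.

β0 |I1
β1 |I2
β2 |R1
β3 |R2
β4 |Sf1
β5 |J1

#4 →Sf1  (Sf1 (Sf) sets flow on bond)
#5 →J1  (Se1 (Se) sets effort on bond)
#0 →I1  (J1: bond 5 brought effort, rest push out)
#1 →I2  (common-e at J1 fixed by 5)
#2 →R1  (J1: bond 5 brought effort, rest push out)
#3 →R2  (J1: bond 5 brought effort, rest push out)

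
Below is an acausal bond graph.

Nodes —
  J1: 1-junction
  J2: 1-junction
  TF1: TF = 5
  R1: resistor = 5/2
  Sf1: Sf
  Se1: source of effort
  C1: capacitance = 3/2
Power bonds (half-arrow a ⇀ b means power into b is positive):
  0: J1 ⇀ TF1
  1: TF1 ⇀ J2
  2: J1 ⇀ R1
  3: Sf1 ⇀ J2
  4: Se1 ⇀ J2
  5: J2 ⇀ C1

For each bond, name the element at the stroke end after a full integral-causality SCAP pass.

β0 stroke→TF1
β1 stroke→J2
β2 stroke→J1
β3 stroke→Sf1
β4 stroke→J2
β5 stroke→J2

b3 stroke→Sf1  (Sf1 fixes flow; stroke at Sf1)
b4 stroke→J2  (source Se1 imposes e)
b1 stroke→J2  (1-jn J2 has f-setter on 3)
b5 stroke→J2  (J2 flow already set via bond 3)
b0 stroke→TF1  (TF1: transformer flips bond 1)
b2 stroke→J1  (1-jn J1 has f-setter on 0)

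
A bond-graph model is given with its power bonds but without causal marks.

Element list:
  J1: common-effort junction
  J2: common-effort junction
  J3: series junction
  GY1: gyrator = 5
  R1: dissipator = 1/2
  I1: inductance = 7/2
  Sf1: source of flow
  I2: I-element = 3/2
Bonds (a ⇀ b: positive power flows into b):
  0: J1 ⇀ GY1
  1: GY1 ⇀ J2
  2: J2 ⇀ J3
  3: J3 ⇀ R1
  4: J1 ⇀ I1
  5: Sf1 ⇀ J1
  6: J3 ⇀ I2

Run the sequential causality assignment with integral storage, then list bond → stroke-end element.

#0 →J1
#1 →J2
#2 →J3
#3 →J3
#4 →I1
#5 →Sf1
#6 →I2

#5 →Sf1  (Sf1 fixes flow; stroke at Sf1)
#4 →I1  (I1 outputs flow p/I1)
#0 →J1  (closing 0-jn rule on J1)
#1 →J2  (GY1 both-in/both-out from 0)
#2 →J3  (common-e at J2 fixed by 1)
#6 →I2  (I2: I, integral causality)
#3 →J3  (1-jn J3 has f-setter on 6)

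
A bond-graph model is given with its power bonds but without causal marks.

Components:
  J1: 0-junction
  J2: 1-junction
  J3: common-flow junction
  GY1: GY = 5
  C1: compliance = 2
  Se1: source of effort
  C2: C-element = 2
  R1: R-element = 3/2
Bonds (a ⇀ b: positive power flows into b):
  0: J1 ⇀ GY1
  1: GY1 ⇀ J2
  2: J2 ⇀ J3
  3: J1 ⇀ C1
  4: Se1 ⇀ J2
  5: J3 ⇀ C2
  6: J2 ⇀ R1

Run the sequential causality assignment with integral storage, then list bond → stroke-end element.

b0 →GY1
b1 →GY1
b2 →J2
b3 →J1
b4 →J2
b5 →J3
b6 →J2

#4 stroke at J2  (source Se1 imposes e)
#3 stroke at J1  (C1: C, integral causality)
#0 stroke at GY1  (common-e at J1 fixed by 3)
#1 stroke at GY1  (GY1 both-in/both-out from 0)
#2 stroke at J2  (common-f at J2 fixed by 1)
#6 stroke at J2  (common-f at J2 fixed by 1)
#5 stroke at J3  (J3 flow already set via bond 2)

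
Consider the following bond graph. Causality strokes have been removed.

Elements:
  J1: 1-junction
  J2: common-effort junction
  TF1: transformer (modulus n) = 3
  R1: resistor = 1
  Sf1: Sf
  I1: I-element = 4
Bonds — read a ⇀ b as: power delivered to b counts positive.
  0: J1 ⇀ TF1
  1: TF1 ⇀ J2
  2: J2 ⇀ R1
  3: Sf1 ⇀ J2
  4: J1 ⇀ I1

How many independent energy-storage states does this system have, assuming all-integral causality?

1  (I1 all integral)

#3 |Sf1  (Sf1: flow source, stroke at near end)
#4 |I1  (I1: I, integral causality)
#0 |J1  (1-jn J1 has f-setter on 4)
#1 |TF1  (TF TF1: opposite of bond 0)
#2 |J2  (closing 0-jn rule on J2)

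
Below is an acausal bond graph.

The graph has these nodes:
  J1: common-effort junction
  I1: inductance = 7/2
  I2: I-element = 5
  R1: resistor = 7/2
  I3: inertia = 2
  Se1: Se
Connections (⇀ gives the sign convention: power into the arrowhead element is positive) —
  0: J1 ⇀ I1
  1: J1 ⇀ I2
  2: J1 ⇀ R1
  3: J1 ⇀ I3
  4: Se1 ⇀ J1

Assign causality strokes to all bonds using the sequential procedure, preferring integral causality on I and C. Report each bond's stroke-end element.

#4 |J1  (source Se1 imposes e)
#0 |I1  (0-jn J1 has e-setter on 4)
#1 |I2  (0-jn J1 has e-setter on 4)
#2 |R1  (0-jn J1 has e-setter on 4)
#3 |I3  (J1: bond 4 brought effort, rest push out)

#0 |I1
#1 |I2
#2 |R1
#3 |I3
#4 |J1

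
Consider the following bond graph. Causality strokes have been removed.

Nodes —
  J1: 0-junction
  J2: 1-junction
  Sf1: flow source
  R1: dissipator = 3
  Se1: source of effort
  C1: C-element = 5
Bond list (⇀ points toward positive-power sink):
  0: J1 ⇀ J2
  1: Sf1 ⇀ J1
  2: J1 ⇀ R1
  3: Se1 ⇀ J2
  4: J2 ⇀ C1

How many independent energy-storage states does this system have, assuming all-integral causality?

1  (C1 all integral)

b1 →Sf1  (Sf1 fixes flow; stroke at Sf1)
b3 →J2  (Se1 fixes effort; stroke away)
b4 →J2  (C1 outputs effort q/C1)
b0 →J1  (J2 needs exactly one f-in)
b2 →R1  (J1 effort already set via bond 0)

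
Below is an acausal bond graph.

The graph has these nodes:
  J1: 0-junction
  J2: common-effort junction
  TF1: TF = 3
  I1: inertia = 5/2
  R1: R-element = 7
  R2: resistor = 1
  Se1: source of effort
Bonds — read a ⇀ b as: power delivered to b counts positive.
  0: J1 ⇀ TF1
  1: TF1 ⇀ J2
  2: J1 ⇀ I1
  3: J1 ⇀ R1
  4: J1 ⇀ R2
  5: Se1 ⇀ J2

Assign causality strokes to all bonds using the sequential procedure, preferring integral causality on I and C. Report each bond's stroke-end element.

β0 →J1
β1 →TF1
β2 →I1
β3 →R1
β4 →R2
β5 →J2

b5 →J2  (source Se1 imposes e)
b1 →TF1  (0-jn J2 has e-setter on 5)
b0 →J1  (TF1 one-in-one-out from 1)
b2 →I1  (J1: bond 0 brought effort, rest push out)
b3 →R1  (common-e at J1 fixed by 0)
b4 →R2  (J1 effort already set via bond 0)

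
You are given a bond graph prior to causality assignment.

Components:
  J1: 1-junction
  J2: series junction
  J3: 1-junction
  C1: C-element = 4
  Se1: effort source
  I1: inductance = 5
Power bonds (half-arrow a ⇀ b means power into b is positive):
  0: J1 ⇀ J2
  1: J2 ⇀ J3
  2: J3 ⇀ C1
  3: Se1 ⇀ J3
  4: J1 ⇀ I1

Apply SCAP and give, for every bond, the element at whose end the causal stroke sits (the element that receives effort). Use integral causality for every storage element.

b0 |J1
b1 |J2
b2 |J3
b3 |J3
b4 |I1

bond 3 stroke→J3  (Se1: effort source, stroke at far end)
bond 2 stroke→J3  (C1 integral (e out))
bond 1 stroke→J2  (only one flow-in slot at J3)
bond 0 stroke→J1  (closing 1-jn rule on J2)
bond 4 stroke→I1  (only one flow-in slot at J1)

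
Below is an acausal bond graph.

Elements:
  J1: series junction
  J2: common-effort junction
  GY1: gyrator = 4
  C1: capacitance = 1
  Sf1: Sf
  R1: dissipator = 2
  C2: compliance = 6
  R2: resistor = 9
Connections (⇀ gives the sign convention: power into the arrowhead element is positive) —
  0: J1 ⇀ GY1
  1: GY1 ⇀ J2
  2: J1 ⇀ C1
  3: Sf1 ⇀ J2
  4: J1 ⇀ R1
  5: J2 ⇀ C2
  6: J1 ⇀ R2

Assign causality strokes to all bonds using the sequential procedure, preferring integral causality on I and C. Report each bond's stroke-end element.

#0 →GY1
#1 →GY1
#2 →J1
#3 →Sf1
#4 →J1
#5 →J2
#6 →J1

bond 3 stroke at Sf1  (source Sf1 imposes f)
bond 2 stroke at J1  (C1 integral (e out))
bond 5 stroke at J2  (C2 outputs effort q/C2)
bond 1 stroke at GY1  (J2 effort already set via bond 5)
bond 0 stroke at GY1  (GY GY1: same side as bond 1)
bond 4 stroke at J1  (J1 flow already set via bond 0)
bond 6 stroke at J1  (common-f at J1 fixed by 0)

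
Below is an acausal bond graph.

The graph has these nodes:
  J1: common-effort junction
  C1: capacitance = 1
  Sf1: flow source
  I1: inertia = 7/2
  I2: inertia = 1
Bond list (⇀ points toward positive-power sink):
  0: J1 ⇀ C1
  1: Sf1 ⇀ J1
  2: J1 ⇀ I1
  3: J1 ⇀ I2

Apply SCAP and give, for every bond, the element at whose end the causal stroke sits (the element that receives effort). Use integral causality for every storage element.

b1 stroke→Sf1  (Sf1 (Sf) sets flow on bond)
b0 stroke→J1  (C1 integral (e out))
b2 stroke→I1  (common-e at J1 fixed by 0)
b3 stroke→I2  (J1 effort already set via bond 0)

b0 stroke at J1
b1 stroke at Sf1
b2 stroke at I1
b3 stroke at I2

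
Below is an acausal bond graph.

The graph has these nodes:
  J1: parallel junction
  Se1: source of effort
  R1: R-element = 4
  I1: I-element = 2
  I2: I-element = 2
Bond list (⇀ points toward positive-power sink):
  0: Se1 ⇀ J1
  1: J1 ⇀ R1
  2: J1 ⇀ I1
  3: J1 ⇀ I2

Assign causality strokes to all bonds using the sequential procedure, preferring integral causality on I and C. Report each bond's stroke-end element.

bond 0 |J1  (Se1: effort source, stroke at far end)
bond 1 |R1  (0-jn J1 has e-setter on 0)
bond 2 |I1  (common-e at J1 fixed by 0)
bond 3 |I2  (J1: bond 0 brought effort, rest push out)

β0 stroke→J1
β1 stroke→R1
β2 stroke→I1
β3 stroke→I2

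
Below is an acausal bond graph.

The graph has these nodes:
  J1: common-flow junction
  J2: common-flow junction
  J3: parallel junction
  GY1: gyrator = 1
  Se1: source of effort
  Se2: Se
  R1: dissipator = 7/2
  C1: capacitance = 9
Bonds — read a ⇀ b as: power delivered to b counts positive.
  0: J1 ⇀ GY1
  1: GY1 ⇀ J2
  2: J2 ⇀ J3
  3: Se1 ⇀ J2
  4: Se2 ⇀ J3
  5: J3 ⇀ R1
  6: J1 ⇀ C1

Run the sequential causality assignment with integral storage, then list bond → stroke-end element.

b3 stroke→J2  (Se1 (Se) sets effort on bond)
b4 stroke→J3  (source Se2 imposes e)
b2 stroke→J2  (common-e at J3 fixed by 4)
b5 stroke→R1  (J3 effort already set via bond 4)
b1 stroke→GY1  (closing 1-jn rule on J2)
b0 stroke→GY1  (GY1: gyrator matches bond 1)
b6 stroke→J1  (J1 flow already set via bond 0)

bond 0 →GY1
bond 1 →GY1
bond 2 →J2
bond 3 →J2
bond 4 →J3
bond 5 →R1
bond 6 →J1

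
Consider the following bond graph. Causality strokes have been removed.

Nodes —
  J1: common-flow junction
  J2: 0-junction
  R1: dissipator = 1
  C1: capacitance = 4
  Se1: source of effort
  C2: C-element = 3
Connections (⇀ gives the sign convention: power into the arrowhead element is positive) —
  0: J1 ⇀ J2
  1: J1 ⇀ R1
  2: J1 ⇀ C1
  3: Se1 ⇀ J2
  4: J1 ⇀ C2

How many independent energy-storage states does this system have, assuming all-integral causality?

2  (C1, C2 all integral)

bond 3 |J2  (Se1: effort source, stroke at far end)
bond 0 |J1  (common-e at J2 fixed by 3)
bond 2 |J1  (C1 outputs effort q/C1)
bond 4 |J1  (prefer integral on C2)
bond 1 |R1  (closing 1-jn rule on J1)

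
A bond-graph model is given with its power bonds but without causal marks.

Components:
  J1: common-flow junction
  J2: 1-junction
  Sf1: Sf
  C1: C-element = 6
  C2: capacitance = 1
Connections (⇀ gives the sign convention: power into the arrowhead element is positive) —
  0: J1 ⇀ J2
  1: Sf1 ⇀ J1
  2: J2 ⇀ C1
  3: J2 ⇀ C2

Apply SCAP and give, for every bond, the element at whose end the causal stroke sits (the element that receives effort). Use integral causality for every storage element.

bond 0 →J1
bond 1 →Sf1
bond 2 →J2
bond 3 →J2

β1 stroke at Sf1  (Sf1: flow source, stroke at near end)
β0 stroke at J1  (J1: bond 1 brought flow, rest push out)
β2 stroke at J2  (J2: bond 0 brought flow, rest push out)
β3 stroke at J2  (J2 flow already set via bond 0)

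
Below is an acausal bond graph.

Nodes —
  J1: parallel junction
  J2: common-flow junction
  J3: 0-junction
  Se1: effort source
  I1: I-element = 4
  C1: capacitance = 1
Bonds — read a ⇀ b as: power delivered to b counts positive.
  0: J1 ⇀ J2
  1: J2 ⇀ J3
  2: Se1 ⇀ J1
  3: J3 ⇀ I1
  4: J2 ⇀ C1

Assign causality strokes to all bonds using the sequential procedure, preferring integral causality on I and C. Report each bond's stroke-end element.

bond 2 |J1  (Se1 fixes effort; stroke away)
bond 0 |J2  (0-jn J1 has e-setter on 2)
bond 3 |I1  (I1: I, integral causality)
bond 1 |J3  (J3 needs exactly one e-in)
bond 4 |J2  (J2 flow already set via bond 1)

#0 |J2
#1 |J3
#2 |J1
#3 |I1
#4 |J2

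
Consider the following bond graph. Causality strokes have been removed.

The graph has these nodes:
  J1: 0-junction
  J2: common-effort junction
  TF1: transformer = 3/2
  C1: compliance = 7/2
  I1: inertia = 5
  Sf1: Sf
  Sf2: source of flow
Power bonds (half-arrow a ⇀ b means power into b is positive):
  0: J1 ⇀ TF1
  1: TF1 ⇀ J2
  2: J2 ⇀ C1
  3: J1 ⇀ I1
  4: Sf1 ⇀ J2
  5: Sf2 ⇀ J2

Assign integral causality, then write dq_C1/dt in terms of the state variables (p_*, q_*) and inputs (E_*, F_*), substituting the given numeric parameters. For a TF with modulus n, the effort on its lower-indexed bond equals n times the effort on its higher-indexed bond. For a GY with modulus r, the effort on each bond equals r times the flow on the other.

dq_C1/dt = F_Sf1 + F_Sf2 - 3*p_I1/10

β4 →Sf1  (Sf1: flow source, stroke at near end)
β5 →Sf2  (Sf2 fixes flow; stroke at Sf2)
β2 →J2  (C1 integral (e out))
β1 →TF1  (J2 effort already set via bond 2)
β0 →J1  (TF1: transformer flips bond 1)
β3 →I1  (common-e at J1 fixed by 0)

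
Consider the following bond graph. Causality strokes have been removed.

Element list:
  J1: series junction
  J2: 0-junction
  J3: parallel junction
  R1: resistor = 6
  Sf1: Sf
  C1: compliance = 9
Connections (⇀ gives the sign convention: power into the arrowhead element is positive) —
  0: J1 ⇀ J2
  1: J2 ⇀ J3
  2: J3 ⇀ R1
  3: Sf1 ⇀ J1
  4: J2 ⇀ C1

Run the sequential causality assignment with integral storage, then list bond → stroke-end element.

b0 →J1
b1 →J3
b2 →R1
b3 →Sf1
b4 →J2

b3 |Sf1  (source Sf1 imposes f)
b0 |J1  (1-jn J1 has f-setter on 3)
b4 |J2  (C1: C, integral causality)
b1 |J3  (J2 effort already set via bond 4)
b2 |R1  (J3: bond 1 brought effort, rest push out)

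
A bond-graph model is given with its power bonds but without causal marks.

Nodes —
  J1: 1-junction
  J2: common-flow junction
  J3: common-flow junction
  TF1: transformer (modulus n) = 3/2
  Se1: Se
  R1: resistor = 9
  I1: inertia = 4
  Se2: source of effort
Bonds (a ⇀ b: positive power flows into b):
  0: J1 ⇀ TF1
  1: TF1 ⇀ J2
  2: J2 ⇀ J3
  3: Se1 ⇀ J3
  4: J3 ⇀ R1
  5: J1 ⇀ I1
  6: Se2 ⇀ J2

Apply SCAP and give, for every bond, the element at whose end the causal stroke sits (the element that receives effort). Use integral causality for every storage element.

β3 |J3  (Se1 (Se) sets effort on bond)
β6 |J2  (Se2 fixes effort; stroke away)
β5 |I1  (I1 integral (f out))
β0 |J1  (J1: bond 5 brought flow, rest push out)
β1 |TF1  (TF TF1: opposite of bond 0)
β2 |J2  (common-f at J2 fixed by 1)
β4 |J3  (J3: bond 2 brought flow, rest push out)

β0 stroke at J1
β1 stroke at TF1
β2 stroke at J2
β3 stroke at J3
β4 stroke at J3
β5 stroke at I1
β6 stroke at J2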